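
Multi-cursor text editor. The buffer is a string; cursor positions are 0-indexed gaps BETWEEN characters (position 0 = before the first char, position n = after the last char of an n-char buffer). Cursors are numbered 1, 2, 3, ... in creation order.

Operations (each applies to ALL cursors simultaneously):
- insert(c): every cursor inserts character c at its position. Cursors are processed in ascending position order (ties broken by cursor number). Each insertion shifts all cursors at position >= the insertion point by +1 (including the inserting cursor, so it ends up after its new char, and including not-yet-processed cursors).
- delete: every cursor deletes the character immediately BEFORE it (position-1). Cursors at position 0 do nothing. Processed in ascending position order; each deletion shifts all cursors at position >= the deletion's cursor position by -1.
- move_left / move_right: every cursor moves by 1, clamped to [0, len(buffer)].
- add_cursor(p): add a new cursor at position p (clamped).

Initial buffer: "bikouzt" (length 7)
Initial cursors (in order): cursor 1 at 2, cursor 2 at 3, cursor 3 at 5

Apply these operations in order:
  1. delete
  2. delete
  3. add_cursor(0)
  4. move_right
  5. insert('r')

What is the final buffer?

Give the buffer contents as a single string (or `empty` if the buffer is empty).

After op 1 (delete): buffer="bozt" (len 4), cursors c1@1 c2@1 c3@2, authorship ....
After op 2 (delete): buffer="zt" (len 2), cursors c1@0 c2@0 c3@0, authorship ..
After op 3 (add_cursor(0)): buffer="zt" (len 2), cursors c1@0 c2@0 c3@0 c4@0, authorship ..
After op 4 (move_right): buffer="zt" (len 2), cursors c1@1 c2@1 c3@1 c4@1, authorship ..
After op 5 (insert('r')): buffer="zrrrrt" (len 6), cursors c1@5 c2@5 c3@5 c4@5, authorship .1234.

Answer: zrrrrt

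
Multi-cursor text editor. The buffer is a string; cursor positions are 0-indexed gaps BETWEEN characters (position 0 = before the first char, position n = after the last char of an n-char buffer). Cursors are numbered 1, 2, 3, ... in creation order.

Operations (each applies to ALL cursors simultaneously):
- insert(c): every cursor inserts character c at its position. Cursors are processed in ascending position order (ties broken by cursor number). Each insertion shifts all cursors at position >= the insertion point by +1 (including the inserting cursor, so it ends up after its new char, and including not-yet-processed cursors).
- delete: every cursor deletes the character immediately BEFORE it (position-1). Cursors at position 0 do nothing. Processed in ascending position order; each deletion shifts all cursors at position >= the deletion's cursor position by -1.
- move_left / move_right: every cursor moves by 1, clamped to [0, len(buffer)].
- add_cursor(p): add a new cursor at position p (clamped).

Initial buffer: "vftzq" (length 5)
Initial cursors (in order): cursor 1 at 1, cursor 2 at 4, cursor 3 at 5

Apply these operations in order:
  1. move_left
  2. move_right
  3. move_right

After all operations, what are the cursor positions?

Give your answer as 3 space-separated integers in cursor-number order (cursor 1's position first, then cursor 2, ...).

Answer: 2 5 5

Derivation:
After op 1 (move_left): buffer="vftzq" (len 5), cursors c1@0 c2@3 c3@4, authorship .....
After op 2 (move_right): buffer="vftzq" (len 5), cursors c1@1 c2@4 c3@5, authorship .....
After op 3 (move_right): buffer="vftzq" (len 5), cursors c1@2 c2@5 c3@5, authorship .....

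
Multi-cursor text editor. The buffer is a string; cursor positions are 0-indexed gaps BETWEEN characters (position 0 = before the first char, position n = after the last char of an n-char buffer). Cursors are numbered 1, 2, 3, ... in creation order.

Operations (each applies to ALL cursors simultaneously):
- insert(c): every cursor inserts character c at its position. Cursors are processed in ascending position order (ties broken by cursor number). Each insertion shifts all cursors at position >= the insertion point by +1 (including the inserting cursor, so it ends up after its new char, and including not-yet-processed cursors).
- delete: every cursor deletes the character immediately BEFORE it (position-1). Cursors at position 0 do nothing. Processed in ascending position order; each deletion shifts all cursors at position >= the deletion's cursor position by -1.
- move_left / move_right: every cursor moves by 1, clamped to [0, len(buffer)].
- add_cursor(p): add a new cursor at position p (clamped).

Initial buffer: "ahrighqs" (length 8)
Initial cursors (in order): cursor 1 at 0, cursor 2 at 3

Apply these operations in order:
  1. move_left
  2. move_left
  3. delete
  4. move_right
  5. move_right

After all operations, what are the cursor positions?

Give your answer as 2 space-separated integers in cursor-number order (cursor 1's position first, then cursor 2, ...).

Answer: 2 2

Derivation:
After op 1 (move_left): buffer="ahrighqs" (len 8), cursors c1@0 c2@2, authorship ........
After op 2 (move_left): buffer="ahrighqs" (len 8), cursors c1@0 c2@1, authorship ........
After op 3 (delete): buffer="hrighqs" (len 7), cursors c1@0 c2@0, authorship .......
After op 4 (move_right): buffer="hrighqs" (len 7), cursors c1@1 c2@1, authorship .......
After op 5 (move_right): buffer="hrighqs" (len 7), cursors c1@2 c2@2, authorship .......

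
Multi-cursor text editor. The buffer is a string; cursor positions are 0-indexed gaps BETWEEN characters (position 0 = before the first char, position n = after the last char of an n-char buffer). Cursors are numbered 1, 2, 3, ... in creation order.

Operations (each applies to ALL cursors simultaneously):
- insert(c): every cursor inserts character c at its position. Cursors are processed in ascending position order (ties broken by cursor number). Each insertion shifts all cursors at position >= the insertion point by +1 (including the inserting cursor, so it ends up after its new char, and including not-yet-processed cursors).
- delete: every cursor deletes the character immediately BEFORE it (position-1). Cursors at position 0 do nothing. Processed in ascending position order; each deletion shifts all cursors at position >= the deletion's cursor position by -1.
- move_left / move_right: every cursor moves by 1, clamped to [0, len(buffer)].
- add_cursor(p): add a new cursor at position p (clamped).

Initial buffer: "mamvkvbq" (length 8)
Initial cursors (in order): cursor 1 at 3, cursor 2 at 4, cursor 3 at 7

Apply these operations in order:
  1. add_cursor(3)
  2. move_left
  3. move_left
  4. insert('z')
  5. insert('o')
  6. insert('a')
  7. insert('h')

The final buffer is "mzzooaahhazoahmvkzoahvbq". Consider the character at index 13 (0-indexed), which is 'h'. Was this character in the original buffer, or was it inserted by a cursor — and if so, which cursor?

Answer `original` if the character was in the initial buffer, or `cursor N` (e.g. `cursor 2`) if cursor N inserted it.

Answer: cursor 2

Derivation:
After op 1 (add_cursor(3)): buffer="mamvkvbq" (len 8), cursors c1@3 c4@3 c2@4 c3@7, authorship ........
After op 2 (move_left): buffer="mamvkvbq" (len 8), cursors c1@2 c4@2 c2@3 c3@6, authorship ........
After op 3 (move_left): buffer="mamvkvbq" (len 8), cursors c1@1 c4@1 c2@2 c3@5, authorship ........
After op 4 (insert('z')): buffer="mzzazmvkzvbq" (len 12), cursors c1@3 c4@3 c2@5 c3@9, authorship .14.2...3...
After op 5 (insert('o')): buffer="mzzooazomvkzovbq" (len 16), cursors c1@5 c4@5 c2@8 c3@13, authorship .1414.22...33...
After op 6 (insert('a')): buffer="mzzooaaazoamvkzoavbq" (len 20), cursors c1@7 c4@7 c2@11 c3@17, authorship .141414.222...333...
After op 7 (insert('h')): buffer="mzzooaahhazoahmvkzoahvbq" (len 24), cursors c1@9 c4@9 c2@14 c3@21, authorship .14141414.2222...3333...
Authorship (.=original, N=cursor N): . 1 4 1 4 1 4 1 4 . 2 2 2 2 . . . 3 3 3 3 . . .
Index 13: author = 2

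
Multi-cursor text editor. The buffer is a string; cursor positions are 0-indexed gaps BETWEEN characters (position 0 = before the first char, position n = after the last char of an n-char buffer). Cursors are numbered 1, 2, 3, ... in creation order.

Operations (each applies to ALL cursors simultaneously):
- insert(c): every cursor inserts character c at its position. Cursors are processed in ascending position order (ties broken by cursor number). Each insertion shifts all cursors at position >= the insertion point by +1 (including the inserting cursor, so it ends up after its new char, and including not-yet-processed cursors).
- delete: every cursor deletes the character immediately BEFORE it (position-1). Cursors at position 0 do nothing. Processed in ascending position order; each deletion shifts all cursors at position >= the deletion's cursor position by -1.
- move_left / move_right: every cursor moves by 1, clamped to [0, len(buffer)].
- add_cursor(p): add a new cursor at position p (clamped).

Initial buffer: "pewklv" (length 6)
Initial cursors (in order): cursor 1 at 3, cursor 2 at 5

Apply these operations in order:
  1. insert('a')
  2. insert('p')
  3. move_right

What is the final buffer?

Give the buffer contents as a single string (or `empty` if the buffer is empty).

Answer: pewapklapv

Derivation:
After op 1 (insert('a')): buffer="pewaklav" (len 8), cursors c1@4 c2@7, authorship ...1..2.
After op 2 (insert('p')): buffer="pewapklapv" (len 10), cursors c1@5 c2@9, authorship ...11..22.
After op 3 (move_right): buffer="pewapklapv" (len 10), cursors c1@6 c2@10, authorship ...11..22.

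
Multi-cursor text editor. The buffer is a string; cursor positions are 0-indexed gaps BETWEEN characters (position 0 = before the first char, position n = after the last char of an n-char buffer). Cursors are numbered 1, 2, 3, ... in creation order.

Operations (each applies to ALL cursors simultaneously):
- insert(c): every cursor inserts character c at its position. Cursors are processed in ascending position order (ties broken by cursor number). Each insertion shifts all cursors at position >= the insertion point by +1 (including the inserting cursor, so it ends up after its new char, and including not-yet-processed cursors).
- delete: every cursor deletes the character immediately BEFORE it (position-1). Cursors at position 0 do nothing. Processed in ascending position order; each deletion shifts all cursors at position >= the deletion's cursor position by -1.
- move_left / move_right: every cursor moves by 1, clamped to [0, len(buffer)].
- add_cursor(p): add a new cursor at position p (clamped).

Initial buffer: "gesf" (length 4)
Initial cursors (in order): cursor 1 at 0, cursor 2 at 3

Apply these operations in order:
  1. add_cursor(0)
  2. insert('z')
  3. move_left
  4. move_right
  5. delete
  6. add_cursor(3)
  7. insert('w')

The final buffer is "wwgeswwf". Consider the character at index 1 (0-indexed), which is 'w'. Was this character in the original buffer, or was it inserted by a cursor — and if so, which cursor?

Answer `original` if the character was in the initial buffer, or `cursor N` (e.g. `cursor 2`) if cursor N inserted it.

Answer: cursor 3

Derivation:
After op 1 (add_cursor(0)): buffer="gesf" (len 4), cursors c1@0 c3@0 c2@3, authorship ....
After op 2 (insert('z')): buffer="zzgeszf" (len 7), cursors c1@2 c3@2 c2@6, authorship 13...2.
After op 3 (move_left): buffer="zzgeszf" (len 7), cursors c1@1 c3@1 c2@5, authorship 13...2.
After op 4 (move_right): buffer="zzgeszf" (len 7), cursors c1@2 c3@2 c2@6, authorship 13...2.
After op 5 (delete): buffer="gesf" (len 4), cursors c1@0 c3@0 c2@3, authorship ....
After op 6 (add_cursor(3)): buffer="gesf" (len 4), cursors c1@0 c3@0 c2@3 c4@3, authorship ....
After op 7 (insert('w')): buffer="wwgeswwf" (len 8), cursors c1@2 c3@2 c2@7 c4@7, authorship 13...24.
Authorship (.=original, N=cursor N): 1 3 . . . 2 4 .
Index 1: author = 3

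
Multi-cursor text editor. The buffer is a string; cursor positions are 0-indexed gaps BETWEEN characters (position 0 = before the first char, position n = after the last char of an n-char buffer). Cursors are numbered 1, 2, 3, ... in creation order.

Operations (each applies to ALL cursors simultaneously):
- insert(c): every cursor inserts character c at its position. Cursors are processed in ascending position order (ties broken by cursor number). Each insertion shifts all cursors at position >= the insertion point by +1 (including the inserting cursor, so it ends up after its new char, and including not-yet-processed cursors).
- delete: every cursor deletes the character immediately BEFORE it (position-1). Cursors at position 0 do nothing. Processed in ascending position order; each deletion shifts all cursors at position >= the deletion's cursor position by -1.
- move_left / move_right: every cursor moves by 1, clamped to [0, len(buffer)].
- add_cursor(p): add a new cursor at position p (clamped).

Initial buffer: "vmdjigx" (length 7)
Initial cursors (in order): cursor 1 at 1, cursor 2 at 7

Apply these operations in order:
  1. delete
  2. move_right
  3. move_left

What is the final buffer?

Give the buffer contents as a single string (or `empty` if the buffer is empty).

After op 1 (delete): buffer="mdjig" (len 5), cursors c1@0 c2@5, authorship .....
After op 2 (move_right): buffer="mdjig" (len 5), cursors c1@1 c2@5, authorship .....
After op 3 (move_left): buffer="mdjig" (len 5), cursors c1@0 c2@4, authorship .....

Answer: mdjig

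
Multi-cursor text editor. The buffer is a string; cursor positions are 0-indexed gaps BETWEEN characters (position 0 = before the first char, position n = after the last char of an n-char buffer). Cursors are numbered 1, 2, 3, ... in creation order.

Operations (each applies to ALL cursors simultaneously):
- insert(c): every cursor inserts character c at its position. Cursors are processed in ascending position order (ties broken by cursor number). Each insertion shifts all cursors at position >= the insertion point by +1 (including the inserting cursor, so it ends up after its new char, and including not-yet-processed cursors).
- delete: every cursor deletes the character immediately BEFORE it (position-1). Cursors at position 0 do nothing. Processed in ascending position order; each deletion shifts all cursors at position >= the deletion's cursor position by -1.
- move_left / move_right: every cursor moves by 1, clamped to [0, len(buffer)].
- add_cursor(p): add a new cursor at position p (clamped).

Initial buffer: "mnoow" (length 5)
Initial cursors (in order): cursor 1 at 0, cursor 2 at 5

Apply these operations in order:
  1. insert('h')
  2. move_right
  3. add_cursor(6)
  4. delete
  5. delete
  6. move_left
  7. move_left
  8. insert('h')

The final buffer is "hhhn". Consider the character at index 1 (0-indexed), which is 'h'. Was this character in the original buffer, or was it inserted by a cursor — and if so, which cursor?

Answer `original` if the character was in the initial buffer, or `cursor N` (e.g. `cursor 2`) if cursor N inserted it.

Answer: cursor 2

Derivation:
After op 1 (insert('h')): buffer="hmnoowh" (len 7), cursors c1@1 c2@7, authorship 1.....2
After op 2 (move_right): buffer="hmnoowh" (len 7), cursors c1@2 c2@7, authorship 1.....2
After op 3 (add_cursor(6)): buffer="hmnoowh" (len 7), cursors c1@2 c3@6 c2@7, authorship 1.....2
After op 4 (delete): buffer="hnoo" (len 4), cursors c1@1 c2@4 c3@4, authorship 1...
After op 5 (delete): buffer="n" (len 1), cursors c1@0 c2@1 c3@1, authorship .
After op 6 (move_left): buffer="n" (len 1), cursors c1@0 c2@0 c3@0, authorship .
After op 7 (move_left): buffer="n" (len 1), cursors c1@0 c2@0 c3@0, authorship .
After op 8 (insert('h')): buffer="hhhn" (len 4), cursors c1@3 c2@3 c3@3, authorship 123.
Authorship (.=original, N=cursor N): 1 2 3 .
Index 1: author = 2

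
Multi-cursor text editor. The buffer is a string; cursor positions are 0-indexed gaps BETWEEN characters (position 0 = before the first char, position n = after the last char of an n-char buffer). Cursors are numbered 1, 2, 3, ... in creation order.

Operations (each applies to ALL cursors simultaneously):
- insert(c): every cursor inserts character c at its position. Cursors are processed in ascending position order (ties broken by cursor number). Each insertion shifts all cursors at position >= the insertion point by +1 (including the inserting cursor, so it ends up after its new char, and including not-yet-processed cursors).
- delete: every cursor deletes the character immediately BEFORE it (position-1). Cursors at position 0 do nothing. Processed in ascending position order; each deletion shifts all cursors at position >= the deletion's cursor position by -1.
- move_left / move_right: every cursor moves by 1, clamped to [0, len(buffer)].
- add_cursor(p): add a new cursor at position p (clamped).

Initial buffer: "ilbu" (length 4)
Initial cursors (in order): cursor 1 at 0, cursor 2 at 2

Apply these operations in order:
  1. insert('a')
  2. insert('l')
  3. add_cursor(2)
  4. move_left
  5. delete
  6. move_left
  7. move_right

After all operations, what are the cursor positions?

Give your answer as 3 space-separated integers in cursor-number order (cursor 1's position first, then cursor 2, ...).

After op 1 (insert('a')): buffer="ailabu" (len 6), cursors c1@1 c2@4, authorship 1..2..
After op 2 (insert('l')): buffer="alilalbu" (len 8), cursors c1@2 c2@6, authorship 11..22..
After op 3 (add_cursor(2)): buffer="alilalbu" (len 8), cursors c1@2 c3@2 c2@6, authorship 11..22..
After op 4 (move_left): buffer="alilalbu" (len 8), cursors c1@1 c3@1 c2@5, authorship 11..22..
After op 5 (delete): buffer="lillbu" (len 6), cursors c1@0 c3@0 c2@3, authorship 1..2..
After op 6 (move_left): buffer="lillbu" (len 6), cursors c1@0 c3@0 c2@2, authorship 1..2..
After op 7 (move_right): buffer="lillbu" (len 6), cursors c1@1 c3@1 c2@3, authorship 1..2..

Answer: 1 3 1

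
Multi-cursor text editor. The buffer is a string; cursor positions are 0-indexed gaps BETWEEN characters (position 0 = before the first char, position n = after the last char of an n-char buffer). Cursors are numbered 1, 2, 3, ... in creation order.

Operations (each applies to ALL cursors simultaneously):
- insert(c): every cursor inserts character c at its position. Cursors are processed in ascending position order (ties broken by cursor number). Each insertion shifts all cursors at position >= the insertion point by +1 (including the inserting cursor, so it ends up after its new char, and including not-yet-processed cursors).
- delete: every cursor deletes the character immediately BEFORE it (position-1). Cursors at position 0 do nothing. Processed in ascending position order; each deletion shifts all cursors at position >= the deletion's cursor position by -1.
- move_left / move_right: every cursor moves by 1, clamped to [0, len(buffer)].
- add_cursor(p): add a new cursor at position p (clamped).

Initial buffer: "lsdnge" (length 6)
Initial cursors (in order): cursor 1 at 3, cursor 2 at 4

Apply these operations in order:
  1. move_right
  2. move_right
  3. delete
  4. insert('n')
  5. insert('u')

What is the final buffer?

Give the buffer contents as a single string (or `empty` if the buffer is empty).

Answer: lsdnnnuu

Derivation:
After op 1 (move_right): buffer="lsdnge" (len 6), cursors c1@4 c2@5, authorship ......
After op 2 (move_right): buffer="lsdnge" (len 6), cursors c1@5 c2@6, authorship ......
After op 3 (delete): buffer="lsdn" (len 4), cursors c1@4 c2@4, authorship ....
After op 4 (insert('n')): buffer="lsdnnn" (len 6), cursors c1@6 c2@6, authorship ....12
After op 5 (insert('u')): buffer="lsdnnnuu" (len 8), cursors c1@8 c2@8, authorship ....1212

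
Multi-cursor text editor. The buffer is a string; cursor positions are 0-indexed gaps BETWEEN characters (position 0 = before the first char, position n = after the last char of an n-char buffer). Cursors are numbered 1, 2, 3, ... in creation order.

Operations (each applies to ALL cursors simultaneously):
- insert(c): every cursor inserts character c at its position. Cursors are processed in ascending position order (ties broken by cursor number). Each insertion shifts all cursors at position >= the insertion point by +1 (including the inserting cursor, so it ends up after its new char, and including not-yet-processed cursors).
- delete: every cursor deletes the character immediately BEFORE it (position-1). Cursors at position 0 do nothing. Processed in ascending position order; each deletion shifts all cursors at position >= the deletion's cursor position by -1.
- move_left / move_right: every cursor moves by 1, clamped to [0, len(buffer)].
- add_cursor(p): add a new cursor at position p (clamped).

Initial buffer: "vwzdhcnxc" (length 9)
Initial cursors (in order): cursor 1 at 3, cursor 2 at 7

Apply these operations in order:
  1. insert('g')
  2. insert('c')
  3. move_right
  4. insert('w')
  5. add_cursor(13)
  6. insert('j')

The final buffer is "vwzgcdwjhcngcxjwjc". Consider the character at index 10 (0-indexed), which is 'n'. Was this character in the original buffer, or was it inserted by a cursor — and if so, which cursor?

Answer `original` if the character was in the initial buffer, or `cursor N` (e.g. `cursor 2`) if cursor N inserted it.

Answer: original

Derivation:
After op 1 (insert('g')): buffer="vwzgdhcngxc" (len 11), cursors c1@4 c2@9, authorship ...1....2..
After op 2 (insert('c')): buffer="vwzgcdhcngcxc" (len 13), cursors c1@5 c2@11, authorship ...11....22..
After op 3 (move_right): buffer="vwzgcdhcngcxc" (len 13), cursors c1@6 c2@12, authorship ...11....22..
After op 4 (insert('w')): buffer="vwzgcdwhcngcxwc" (len 15), cursors c1@7 c2@14, authorship ...11.1...22.2.
After op 5 (add_cursor(13)): buffer="vwzgcdwhcngcxwc" (len 15), cursors c1@7 c3@13 c2@14, authorship ...11.1...22.2.
After op 6 (insert('j')): buffer="vwzgcdwjhcngcxjwjc" (len 18), cursors c1@8 c3@15 c2@17, authorship ...11.11...22.322.
Authorship (.=original, N=cursor N): . . . 1 1 . 1 1 . . . 2 2 . 3 2 2 .
Index 10: author = original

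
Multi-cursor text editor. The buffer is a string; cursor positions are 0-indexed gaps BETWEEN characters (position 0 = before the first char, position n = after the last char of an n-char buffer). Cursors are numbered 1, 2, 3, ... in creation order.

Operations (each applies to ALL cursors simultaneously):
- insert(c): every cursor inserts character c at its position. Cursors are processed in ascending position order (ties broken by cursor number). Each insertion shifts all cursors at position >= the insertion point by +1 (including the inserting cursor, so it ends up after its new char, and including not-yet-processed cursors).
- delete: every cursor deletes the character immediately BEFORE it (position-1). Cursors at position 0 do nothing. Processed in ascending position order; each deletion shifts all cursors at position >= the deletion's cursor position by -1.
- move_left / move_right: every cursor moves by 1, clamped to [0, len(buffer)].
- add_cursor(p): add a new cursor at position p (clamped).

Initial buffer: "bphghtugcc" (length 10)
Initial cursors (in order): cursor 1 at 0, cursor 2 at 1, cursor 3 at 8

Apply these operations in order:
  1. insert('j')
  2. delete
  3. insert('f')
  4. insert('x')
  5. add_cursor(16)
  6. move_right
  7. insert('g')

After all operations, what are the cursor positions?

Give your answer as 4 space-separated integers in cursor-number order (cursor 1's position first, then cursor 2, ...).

After op 1 (insert('j')): buffer="jbjphghtugjcc" (len 13), cursors c1@1 c2@3 c3@11, authorship 1.2.......3..
After op 2 (delete): buffer="bphghtugcc" (len 10), cursors c1@0 c2@1 c3@8, authorship ..........
After op 3 (insert('f')): buffer="fbfphghtugfcc" (len 13), cursors c1@1 c2@3 c3@11, authorship 1.2.......3..
After op 4 (insert('x')): buffer="fxbfxphghtugfxcc" (len 16), cursors c1@2 c2@5 c3@14, authorship 11.22.......33..
After op 5 (add_cursor(16)): buffer="fxbfxphghtugfxcc" (len 16), cursors c1@2 c2@5 c3@14 c4@16, authorship 11.22.......33..
After op 6 (move_right): buffer="fxbfxphghtugfxcc" (len 16), cursors c1@3 c2@6 c3@15 c4@16, authorship 11.22.......33..
After op 7 (insert('g')): buffer="fxbgfxpghghtugfxcgcg" (len 20), cursors c1@4 c2@8 c3@18 c4@20, authorship 11.122.2......33.3.4

Answer: 4 8 18 20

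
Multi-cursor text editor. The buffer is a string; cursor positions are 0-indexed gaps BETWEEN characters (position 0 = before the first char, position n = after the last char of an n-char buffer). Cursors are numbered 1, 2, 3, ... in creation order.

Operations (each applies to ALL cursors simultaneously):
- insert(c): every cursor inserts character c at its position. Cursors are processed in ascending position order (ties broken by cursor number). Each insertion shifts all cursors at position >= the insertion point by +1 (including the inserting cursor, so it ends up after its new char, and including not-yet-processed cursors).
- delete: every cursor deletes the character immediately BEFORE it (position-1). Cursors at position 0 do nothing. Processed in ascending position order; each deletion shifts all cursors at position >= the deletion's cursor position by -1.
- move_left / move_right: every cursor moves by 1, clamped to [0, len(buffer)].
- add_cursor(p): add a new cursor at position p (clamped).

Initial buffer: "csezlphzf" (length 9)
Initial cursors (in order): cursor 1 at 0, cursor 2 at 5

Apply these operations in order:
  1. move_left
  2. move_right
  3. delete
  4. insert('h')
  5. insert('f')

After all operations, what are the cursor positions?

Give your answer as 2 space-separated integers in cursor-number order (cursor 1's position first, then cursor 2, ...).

Answer: 2 7

Derivation:
After op 1 (move_left): buffer="csezlphzf" (len 9), cursors c1@0 c2@4, authorship .........
After op 2 (move_right): buffer="csezlphzf" (len 9), cursors c1@1 c2@5, authorship .........
After op 3 (delete): buffer="sezphzf" (len 7), cursors c1@0 c2@3, authorship .......
After op 4 (insert('h')): buffer="hsezhphzf" (len 9), cursors c1@1 c2@5, authorship 1...2....
After op 5 (insert('f')): buffer="hfsezhfphzf" (len 11), cursors c1@2 c2@7, authorship 11...22....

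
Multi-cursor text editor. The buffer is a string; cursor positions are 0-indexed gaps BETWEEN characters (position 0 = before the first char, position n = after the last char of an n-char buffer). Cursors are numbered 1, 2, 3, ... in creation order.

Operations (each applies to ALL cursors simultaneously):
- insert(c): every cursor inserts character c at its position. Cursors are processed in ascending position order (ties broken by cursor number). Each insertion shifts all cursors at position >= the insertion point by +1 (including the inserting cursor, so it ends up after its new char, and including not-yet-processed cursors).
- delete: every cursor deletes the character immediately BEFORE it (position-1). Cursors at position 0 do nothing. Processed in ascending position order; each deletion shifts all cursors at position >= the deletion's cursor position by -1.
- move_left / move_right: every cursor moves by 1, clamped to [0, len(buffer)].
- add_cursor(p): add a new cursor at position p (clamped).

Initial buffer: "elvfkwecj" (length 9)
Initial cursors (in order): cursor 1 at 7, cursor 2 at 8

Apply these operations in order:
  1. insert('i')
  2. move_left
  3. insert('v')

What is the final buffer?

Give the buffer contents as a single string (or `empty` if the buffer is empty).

After op 1 (insert('i')): buffer="elvfkweicij" (len 11), cursors c1@8 c2@10, authorship .......1.2.
After op 2 (move_left): buffer="elvfkweicij" (len 11), cursors c1@7 c2@9, authorship .......1.2.
After op 3 (insert('v')): buffer="elvfkwevicvij" (len 13), cursors c1@8 c2@11, authorship .......11.22.

Answer: elvfkwevicvij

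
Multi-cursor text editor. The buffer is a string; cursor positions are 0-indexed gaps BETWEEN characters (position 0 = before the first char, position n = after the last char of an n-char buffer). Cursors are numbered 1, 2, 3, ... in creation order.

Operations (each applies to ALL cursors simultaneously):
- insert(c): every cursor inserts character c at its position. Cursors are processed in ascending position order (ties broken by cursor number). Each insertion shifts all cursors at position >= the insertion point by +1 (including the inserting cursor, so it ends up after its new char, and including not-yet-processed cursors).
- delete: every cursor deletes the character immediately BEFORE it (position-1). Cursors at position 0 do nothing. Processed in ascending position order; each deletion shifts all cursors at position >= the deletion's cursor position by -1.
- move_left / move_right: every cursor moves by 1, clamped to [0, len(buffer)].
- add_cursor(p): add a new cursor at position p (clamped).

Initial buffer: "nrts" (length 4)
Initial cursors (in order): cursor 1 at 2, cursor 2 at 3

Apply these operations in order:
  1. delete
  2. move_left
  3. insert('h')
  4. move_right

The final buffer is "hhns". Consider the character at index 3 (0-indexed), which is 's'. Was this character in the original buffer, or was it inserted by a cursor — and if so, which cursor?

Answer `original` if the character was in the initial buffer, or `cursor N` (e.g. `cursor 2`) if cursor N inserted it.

After op 1 (delete): buffer="ns" (len 2), cursors c1@1 c2@1, authorship ..
After op 2 (move_left): buffer="ns" (len 2), cursors c1@0 c2@0, authorship ..
After op 3 (insert('h')): buffer="hhns" (len 4), cursors c1@2 c2@2, authorship 12..
After op 4 (move_right): buffer="hhns" (len 4), cursors c1@3 c2@3, authorship 12..
Authorship (.=original, N=cursor N): 1 2 . .
Index 3: author = original

Answer: original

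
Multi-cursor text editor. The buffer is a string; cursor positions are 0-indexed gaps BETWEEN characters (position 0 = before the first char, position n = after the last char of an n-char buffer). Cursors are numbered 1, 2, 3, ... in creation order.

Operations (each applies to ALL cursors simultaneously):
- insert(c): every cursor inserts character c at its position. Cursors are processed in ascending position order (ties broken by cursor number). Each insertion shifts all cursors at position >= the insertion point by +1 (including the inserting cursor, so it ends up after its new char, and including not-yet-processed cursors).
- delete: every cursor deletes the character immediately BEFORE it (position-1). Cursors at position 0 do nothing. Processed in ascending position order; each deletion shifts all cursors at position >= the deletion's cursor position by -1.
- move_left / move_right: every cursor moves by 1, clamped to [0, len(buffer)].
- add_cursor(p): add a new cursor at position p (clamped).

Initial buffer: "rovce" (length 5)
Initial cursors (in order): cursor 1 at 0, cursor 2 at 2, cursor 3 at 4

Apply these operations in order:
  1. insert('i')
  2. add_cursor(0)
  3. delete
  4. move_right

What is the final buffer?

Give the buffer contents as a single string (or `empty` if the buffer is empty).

Answer: rovce

Derivation:
After op 1 (insert('i')): buffer="iroivcie" (len 8), cursors c1@1 c2@4 c3@7, authorship 1..2..3.
After op 2 (add_cursor(0)): buffer="iroivcie" (len 8), cursors c4@0 c1@1 c2@4 c3@7, authorship 1..2..3.
After op 3 (delete): buffer="rovce" (len 5), cursors c1@0 c4@0 c2@2 c3@4, authorship .....
After op 4 (move_right): buffer="rovce" (len 5), cursors c1@1 c4@1 c2@3 c3@5, authorship .....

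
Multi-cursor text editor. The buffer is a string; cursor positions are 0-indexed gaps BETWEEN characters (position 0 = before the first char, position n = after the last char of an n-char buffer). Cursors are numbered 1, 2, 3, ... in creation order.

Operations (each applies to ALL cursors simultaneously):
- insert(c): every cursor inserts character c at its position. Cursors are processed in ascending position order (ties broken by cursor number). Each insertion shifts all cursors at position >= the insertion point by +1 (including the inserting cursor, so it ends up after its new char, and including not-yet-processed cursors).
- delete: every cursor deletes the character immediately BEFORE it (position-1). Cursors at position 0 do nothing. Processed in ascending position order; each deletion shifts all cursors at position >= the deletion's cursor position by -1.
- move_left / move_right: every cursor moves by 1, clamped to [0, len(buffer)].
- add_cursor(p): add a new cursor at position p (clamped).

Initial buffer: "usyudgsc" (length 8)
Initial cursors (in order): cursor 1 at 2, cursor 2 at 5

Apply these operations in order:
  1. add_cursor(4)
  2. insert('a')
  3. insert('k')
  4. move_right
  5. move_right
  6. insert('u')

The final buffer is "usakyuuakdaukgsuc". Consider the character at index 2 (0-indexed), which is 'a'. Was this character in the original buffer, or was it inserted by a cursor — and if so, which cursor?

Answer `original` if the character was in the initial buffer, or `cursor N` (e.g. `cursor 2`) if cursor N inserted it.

Answer: cursor 1

Derivation:
After op 1 (add_cursor(4)): buffer="usyudgsc" (len 8), cursors c1@2 c3@4 c2@5, authorship ........
After op 2 (insert('a')): buffer="usayuadagsc" (len 11), cursors c1@3 c3@6 c2@8, authorship ..1..3.2...
After op 3 (insert('k')): buffer="usakyuakdakgsc" (len 14), cursors c1@4 c3@8 c2@11, authorship ..11..33.22...
After op 4 (move_right): buffer="usakyuakdakgsc" (len 14), cursors c1@5 c3@9 c2@12, authorship ..11..33.22...
After op 5 (move_right): buffer="usakyuakdakgsc" (len 14), cursors c1@6 c3@10 c2@13, authorship ..11..33.22...
After op 6 (insert('u')): buffer="usakyuuakdaukgsuc" (len 17), cursors c1@7 c3@12 c2@16, authorship ..11..133.232..2.
Authorship (.=original, N=cursor N): . . 1 1 . . 1 3 3 . 2 3 2 . . 2 .
Index 2: author = 1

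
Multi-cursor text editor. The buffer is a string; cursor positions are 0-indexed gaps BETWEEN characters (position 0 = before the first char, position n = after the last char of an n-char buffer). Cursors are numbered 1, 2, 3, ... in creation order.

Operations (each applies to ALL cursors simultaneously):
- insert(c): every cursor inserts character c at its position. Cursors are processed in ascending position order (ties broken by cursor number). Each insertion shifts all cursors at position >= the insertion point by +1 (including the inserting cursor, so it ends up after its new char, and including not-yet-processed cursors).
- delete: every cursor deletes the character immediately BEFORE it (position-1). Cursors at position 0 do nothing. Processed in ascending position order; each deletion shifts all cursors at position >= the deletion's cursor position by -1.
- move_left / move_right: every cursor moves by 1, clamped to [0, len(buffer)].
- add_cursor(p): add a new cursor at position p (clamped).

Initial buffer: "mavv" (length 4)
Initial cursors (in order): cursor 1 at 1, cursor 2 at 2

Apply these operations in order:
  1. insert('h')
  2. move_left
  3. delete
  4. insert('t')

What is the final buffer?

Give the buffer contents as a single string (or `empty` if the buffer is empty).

After op 1 (insert('h')): buffer="mhahvv" (len 6), cursors c1@2 c2@4, authorship .1.2..
After op 2 (move_left): buffer="mhahvv" (len 6), cursors c1@1 c2@3, authorship .1.2..
After op 3 (delete): buffer="hhvv" (len 4), cursors c1@0 c2@1, authorship 12..
After op 4 (insert('t')): buffer="ththvv" (len 6), cursors c1@1 c2@3, authorship 1122..

Answer: ththvv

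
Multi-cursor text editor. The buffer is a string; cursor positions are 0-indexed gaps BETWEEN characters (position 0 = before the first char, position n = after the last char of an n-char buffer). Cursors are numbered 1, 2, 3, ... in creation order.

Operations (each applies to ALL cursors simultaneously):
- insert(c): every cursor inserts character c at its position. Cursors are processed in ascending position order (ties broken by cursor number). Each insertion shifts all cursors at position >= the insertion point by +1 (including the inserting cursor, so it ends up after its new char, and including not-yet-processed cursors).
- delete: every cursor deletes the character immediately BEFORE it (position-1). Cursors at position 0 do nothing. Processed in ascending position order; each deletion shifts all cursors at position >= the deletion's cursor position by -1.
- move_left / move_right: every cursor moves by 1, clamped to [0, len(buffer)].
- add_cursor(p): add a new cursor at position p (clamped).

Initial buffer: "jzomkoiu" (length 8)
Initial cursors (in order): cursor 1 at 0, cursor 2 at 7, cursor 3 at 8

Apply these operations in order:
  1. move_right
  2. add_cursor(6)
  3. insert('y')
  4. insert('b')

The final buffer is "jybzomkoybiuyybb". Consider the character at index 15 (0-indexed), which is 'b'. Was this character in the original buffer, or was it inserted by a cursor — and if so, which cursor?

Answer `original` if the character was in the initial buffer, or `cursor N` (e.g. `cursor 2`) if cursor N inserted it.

Answer: cursor 3

Derivation:
After op 1 (move_right): buffer="jzomkoiu" (len 8), cursors c1@1 c2@8 c3@8, authorship ........
After op 2 (add_cursor(6)): buffer="jzomkoiu" (len 8), cursors c1@1 c4@6 c2@8 c3@8, authorship ........
After op 3 (insert('y')): buffer="jyzomkoyiuyy" (len 12), cursors c1@2 c4@8 c2@12 c3@12, authorship .1.....4..23
After op 4 (insert('b')): buffer="jybzomkoybiuyybb" (len 16), cursors c1@3 c4@10 c2@16 c3@16, authorship .11.....44..2323
Authorship (.=original, N=cursor N): . 1 1 . . . . . 4 4 . . 2 3 2 3
Index 15: author = 3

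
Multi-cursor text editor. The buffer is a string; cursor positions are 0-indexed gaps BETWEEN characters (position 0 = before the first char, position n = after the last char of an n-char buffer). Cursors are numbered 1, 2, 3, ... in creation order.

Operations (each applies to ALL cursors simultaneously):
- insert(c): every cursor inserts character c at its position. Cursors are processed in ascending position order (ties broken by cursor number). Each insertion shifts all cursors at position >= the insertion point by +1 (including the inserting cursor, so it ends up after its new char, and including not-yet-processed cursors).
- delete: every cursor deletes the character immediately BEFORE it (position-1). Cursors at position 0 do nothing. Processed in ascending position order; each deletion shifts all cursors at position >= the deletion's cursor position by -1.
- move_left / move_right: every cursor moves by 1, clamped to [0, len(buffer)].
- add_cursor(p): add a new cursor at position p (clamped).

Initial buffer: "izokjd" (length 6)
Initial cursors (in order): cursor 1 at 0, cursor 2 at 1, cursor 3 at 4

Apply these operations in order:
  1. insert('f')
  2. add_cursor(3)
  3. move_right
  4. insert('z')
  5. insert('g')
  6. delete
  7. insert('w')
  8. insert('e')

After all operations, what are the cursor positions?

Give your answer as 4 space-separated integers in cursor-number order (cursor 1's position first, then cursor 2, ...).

After op 1 (insert('f')): buffer="fifzokfjd" (len 9), cursors c1@1 c2@3 c3@7, authorship 1.2...3..
After op 2 (add_cursor(3)): buffer="fifzokfjd" (len 9), cursors c1@1 c2@3 c4@3 c3@7, authorship 1.2...3..
After op 3 (move_right): buffer="fifzokfjd" (len 9), cursors c1@2 c2@4 c4@4 c3@8, authorship 1.2...3..
After op 4 (insert('z')): buffer="fizfzzzokfjzd" (len 13), cursors c1@3 c2@7 c4@7 c3@12, authorship 1.12.24..3.3.
After op 5 (insert('g')): buffer="fizgfzzzggokfjzgd" (len 17), cursors c1@4 c2@10 c4@10 c3@16, authorship 1.112.2424..3.33.
After op 6 (delete): buffer="fizfzzzokfjzd" (len 13), cursors c1@3 c2@7 c4@7 c3@12, authorship 1.12.24..3.3.
After op 7 (insert('w')): buffer="fizwfzzzwwokfjzwd" (len 17), cursors c1@4 c2@10 c4@10 c3@16, authorship 1.112.2424..3.33.
After op 8 (insert('e')): buffer="fizwefzzzwweeokfjzwed" (len 21), cursors c1@5 c2@13 c4@13 c3@20, authorship 1.1112.242424..3.333.

Answer: 5 13 20 13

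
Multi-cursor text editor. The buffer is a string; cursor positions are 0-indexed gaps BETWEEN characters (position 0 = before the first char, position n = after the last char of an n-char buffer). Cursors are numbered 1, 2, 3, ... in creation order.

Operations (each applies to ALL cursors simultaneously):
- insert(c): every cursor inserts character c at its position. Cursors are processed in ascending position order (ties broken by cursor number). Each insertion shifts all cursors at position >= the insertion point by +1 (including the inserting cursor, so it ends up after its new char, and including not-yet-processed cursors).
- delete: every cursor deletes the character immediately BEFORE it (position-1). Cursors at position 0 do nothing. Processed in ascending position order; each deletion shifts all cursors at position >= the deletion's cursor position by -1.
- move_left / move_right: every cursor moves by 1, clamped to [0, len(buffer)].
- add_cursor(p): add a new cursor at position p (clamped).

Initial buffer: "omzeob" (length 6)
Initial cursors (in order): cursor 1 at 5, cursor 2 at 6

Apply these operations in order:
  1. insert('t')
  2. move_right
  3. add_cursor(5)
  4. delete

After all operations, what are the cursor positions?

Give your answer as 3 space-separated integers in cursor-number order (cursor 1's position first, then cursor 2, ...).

After op 1 (insert('t')): buffer="omzeotbt" (len 8), cursors c1@6 c2@8, authorship .....1.2
After op 2 (move_right): buffer="omzeotbt" (len 8), cursors c1@7 c2@8, authorship .....1.2
After op 3 (add_cursor(5)): buffer="omzeotbt" (len 8), cursors c3@5 c1@7 c2@8, authorship .....1.2
After op 4 (delete): buffer="omzet" (len 5), cursors c3@4 c1@5 c2@5, authorship ....1

Answer: 5 5 4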